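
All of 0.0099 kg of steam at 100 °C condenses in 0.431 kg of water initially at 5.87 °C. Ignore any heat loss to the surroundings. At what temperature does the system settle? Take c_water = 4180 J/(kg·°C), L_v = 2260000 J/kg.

T_f ≈ 20.1 °C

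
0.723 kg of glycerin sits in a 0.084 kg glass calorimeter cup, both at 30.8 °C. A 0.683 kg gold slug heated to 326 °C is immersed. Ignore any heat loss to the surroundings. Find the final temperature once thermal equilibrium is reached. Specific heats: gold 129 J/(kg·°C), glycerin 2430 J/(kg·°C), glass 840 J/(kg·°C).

T_f ≈ 44.4 °C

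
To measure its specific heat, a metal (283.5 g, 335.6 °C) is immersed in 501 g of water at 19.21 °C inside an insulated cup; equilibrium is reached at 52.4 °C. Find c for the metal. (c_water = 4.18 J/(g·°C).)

c ≈ 0.866 J/(g·°C)

Conservation of energy gives ΣQ = 0:
283.5·c·(52.4 − 335.6) + 501·4.18·(52.4 − 19.21) = 0
-80287 c = -69506
c = -69506/-80287 ≈ 0.8657 J/(g·°C)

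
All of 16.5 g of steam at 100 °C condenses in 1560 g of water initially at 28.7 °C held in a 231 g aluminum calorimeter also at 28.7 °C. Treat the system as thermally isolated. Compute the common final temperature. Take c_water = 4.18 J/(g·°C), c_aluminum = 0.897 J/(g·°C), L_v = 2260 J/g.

Sum of m c ΔT and latent-heat terms is zero:
steam→water at 100 °C releases m L_v = 16.5·2260 = 37290
  condensate cools 100→T: 16.5·4.18·(T − 100) = 68.97(T − 100)
  original water: 6520.8(T − 28.7)
  cup: 207.21(T − 28.7)
6797 T = 37290 + 6897 + 193094 = 237281
T ≈ 34.91 °C (< 100 °C, so full condensation is consistent).

T_f ≈ 34.9 °C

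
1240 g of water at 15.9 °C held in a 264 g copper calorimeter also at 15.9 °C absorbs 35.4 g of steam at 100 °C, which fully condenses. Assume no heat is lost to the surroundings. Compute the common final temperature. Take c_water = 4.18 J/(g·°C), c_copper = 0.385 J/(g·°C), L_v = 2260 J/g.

T_f ≈ 32.9 °C

Taking heat into each body as positive, Σ m c ΔT = 0:
steam→water at 100 °C releases m L_v = 35.4·2260 = 80004; condensate cools 100→T: 35.4·4.18·(T − 100) = 147.97(T − 100); original water: 5183.2(T − 15.9); cup: 101.64(T − 15.9)
5432.8 T = 80004 + 14797 + 84029 = 178830
T ≈ 32.92 °C, under the boiling point, so the assumption holds.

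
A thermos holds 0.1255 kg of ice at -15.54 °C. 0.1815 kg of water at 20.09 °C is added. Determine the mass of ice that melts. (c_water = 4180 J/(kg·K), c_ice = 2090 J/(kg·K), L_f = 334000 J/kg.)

Cooling the water to 0 °C releases 0.1815·4180·20.09 = 15242 J.
Of that, 0.1255·2090·15.54 = 4076.1 J goes to bring the ice to 0 °C, leaving 11166 J.
To melt every bit of ice: 0.1255·334000 = 41917 J.
That's not enough to melt it all — equilibrium is at 0 °C with ice remaining.
m_melted·334000 = 11166  ⇒  m_melted ≈ 0.03343 kg.

m_melted ≈ 0.0334 kg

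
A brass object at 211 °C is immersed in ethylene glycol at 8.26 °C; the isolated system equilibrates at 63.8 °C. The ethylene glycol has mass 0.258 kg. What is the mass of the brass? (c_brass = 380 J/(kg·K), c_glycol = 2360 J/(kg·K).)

m ≈ 0.605 kg

Let T be the final temperature. ΣQ_i = 0:
m×380×(63.8 − 211) + 0.258×2360×(63.8 − 8.26) = 0
-55936 m = -33817
m = -33817/-55936 ≈ 0.6046 kg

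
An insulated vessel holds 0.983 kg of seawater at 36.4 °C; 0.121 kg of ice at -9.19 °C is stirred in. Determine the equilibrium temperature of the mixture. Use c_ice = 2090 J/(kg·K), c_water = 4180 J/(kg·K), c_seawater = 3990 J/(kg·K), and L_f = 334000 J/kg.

Heat gained plus heat lost sum to zero:
warm ice to 0 °C: 0.121×2090×(0 − (-9.19)) = 2324.1
  latent heat to melt: 0.121×334000 = 40414
  warm the meltwater: 505.78 T
  seawater cools: 0.983×3990×(T − 36.4) = 3922.2(T − 36.4)
4427.9 T = 142767 − 42738 = 100029
T ≈ 22.59 °C. Since T > 0 °C, the all-ice-melts assumption holds.

T_f ≈ 22.6 °C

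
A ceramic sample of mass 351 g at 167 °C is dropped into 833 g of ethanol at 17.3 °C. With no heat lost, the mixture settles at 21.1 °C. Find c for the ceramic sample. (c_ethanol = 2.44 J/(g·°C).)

Energy conservation, ΣQ = 0:
351·c·(21.1 − 167) + 833·2.44·(21.1 − 17.3) = 0
-51211 c = -7723.6
c = -7723.6/-51211 ≈ 0.1508 J/(g·°C)

c ≈ 0.151 J/(g·°C)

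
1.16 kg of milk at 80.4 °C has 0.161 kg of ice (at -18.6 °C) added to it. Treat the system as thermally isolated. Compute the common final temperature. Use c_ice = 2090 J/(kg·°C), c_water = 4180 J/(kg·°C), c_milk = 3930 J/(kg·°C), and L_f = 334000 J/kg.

T_f ≈ 58.6 °C

Setting the total heat transfer to zero:
warm ice to 0 °C: 0.161×2090×(0 − (-18.6)) = 6258.7
  fusion: m_ice L_f = 0.161×334000 = 53774
  meltwater 0→T: 0.161×4180×T = 672.98 T
  milk: 4558.8(T − 80.4)
5231.8 T = 366528 − 60033 = 306495
T ≈ 58.58 °C. Since T > 0 °C, the all-ice-melts assumption holds.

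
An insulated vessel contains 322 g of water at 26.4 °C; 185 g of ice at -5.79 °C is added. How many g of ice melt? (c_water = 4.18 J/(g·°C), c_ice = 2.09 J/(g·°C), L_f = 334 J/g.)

m_melted ≈ 99.7 g

Cooling the water to 0 °C releases 322·4.18·26.4 = 35533 J.
Warming the ice to 0 °C takes 185·2.09·5.79 = 2238.7 J, leaving 33295 J for melting.
To melt every bit of ice: 185·334 = 61790 J.
That's not enough to melt it all — equilibrium is at 0 °C with ice remaining.
m_melted·334 = 33295  ⇒  m_melted ≈ 99.68 g.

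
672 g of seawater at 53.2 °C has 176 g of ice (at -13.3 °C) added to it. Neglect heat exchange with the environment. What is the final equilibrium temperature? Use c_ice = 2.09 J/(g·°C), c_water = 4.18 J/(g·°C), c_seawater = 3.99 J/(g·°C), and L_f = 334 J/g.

Energy conservation, ΣQ = 0:
warm ice to 0 °C: 176×2.09×(0 − (-13.3)) = 4892.3; melt ice: 176×334 = 58784; warm the meltwater: 735.68 T; seawater cools: 672×3.99×(T − 53.2) = 2681.3(T − 53.2)
3417 T = 142644 − 63676 = 78968
T ≈ 23.11 °C (positive, so assuming full melt was valid).

T_f ≈ 23.1 °C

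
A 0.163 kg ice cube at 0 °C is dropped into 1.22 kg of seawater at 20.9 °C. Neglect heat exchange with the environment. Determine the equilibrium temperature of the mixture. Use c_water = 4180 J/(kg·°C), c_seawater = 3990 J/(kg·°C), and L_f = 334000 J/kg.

Heat gained plus heat lost sum to zero:
latent heat to melt: 0.163×334000 = 54442; warm the meltwater: 681.34 T; seawater: 4867.8(T − 20.9)
5549.1 T = 101737 − 54442 = 47295
T ≈ 8.52 °C (positive, so assuming full melt was valid).

T_f ≈ 8.5 °C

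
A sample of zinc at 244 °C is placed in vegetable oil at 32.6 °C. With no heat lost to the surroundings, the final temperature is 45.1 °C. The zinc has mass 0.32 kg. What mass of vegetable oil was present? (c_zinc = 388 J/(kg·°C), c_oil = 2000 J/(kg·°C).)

m ≈ 0.988 kg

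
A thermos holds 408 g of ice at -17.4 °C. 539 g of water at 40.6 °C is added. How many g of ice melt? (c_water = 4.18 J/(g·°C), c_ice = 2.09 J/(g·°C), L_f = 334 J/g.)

m_melted ≈ 229 g

Cooling the water to 0 °C releases 539×4.18×40.6 = 91473 J.
Warming the ice to 0 °C takes 408×2.09×17.4 = 14837 J, leaving 76635 J for melting.
Fully melting the ice requires m_ice L_f = 408×334 = 136272 J.
That's not enough to melt it all — equilibrium is at 0 °C with ice remaining.
Mass melted = 76635/334 ≈ 229.4 g.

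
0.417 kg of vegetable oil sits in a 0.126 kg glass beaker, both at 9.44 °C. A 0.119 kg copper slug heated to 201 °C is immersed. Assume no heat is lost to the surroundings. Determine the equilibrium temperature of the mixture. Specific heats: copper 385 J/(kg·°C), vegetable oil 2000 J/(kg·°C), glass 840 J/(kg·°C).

T_f ≈ 18.3 °C

Conservation of energy gives ΣQ = 0:
0.119×385×(T − 201) + 0.417×2000×(T − 9.44) + 0.126×840×(T − 9.44) = 0
(45.81 + 834 + 105.84) T = 45.81×201 + 834×9.44 + 105.84×9.44
T = 18081/985.65 ≈ 18.34 °C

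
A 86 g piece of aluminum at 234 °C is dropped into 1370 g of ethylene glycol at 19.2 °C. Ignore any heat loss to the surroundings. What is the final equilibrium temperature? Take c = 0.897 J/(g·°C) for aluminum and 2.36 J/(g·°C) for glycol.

Energy conservation, ΣQ = 0:
86×0.897×(T − 234) + 1370×2.36×(T − 19.2) = 0
77.14(T − 234) + 3233.2(T − 19.2) = 0
3310.3 T = 80129
T = 80129/3310.3 ≈ 24.21 °C

T_f ≈ 24.2 °C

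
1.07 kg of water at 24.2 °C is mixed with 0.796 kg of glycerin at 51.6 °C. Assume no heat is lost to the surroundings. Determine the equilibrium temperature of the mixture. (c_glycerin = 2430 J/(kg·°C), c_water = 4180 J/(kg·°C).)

Heat lost by the glycerin equals heat gained by the water:
0.796×2430×(51.6 − T) = 1.07×4180×(T − 24.2)
1934.3(51.6 − T) = 4472.6(T − 24.2)
6406.9 T = 208046  ⇒  T ≈ 32.47 °C

T_f ≈ 32.5 °C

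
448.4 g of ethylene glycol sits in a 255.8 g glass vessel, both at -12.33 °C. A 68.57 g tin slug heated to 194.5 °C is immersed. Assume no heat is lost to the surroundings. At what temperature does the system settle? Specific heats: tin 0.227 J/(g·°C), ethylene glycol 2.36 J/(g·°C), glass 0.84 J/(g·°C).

T_f ≈ -9.8 °C

Net heat exchanged in the isolated system is zero:
68.57×0.227×(T − 194.5) + 448.4×2.36×(T − (-12.33)) + 255.8×0.84×(T − (-12.33)) = 0
15.57(T − 194.5) + 1058.2(T − (-12.33)) + 214.87(T − (-12.33)) = 0
(15.57 + 1058.2 + 214.87) T = 15.57×194.5 + 1058.2×(-12.33) + 214.87×(-12.33)
T ≈ -9.83 °C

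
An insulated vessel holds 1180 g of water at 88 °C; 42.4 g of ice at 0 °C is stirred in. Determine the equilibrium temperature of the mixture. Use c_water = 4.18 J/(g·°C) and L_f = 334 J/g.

Heat gained plus heat lost sum to zero:
latent heat to melt: 42.4×334 = 14162
  warm the meltwater: 177.23 T
  water: 4932.4(T − 88)
5109.6 T = 434051 − 14162 = 419890
T ≈ 82.18 °C. Since T > 0 °C, the all-ice-melts assumption holds.

T_f ≈ 82.2 °C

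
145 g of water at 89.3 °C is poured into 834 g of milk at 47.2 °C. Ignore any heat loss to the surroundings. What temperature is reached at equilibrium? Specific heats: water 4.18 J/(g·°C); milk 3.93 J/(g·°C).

T_f ≈ 53.8 °C

Heat gained plus heat lost sum to zero:
145×4.18×(T − 89.3) + 834×3.93×(T − 47.2) = 0
(606.1 + 3277.6) T = 606.1×89.3 + 3277.6×47.2
T = 208828/3883.7 ≈ 53.77 °C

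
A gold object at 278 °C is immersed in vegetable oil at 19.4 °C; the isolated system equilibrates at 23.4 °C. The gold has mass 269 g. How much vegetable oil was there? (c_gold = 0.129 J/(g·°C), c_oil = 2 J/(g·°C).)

m ≈ 1100 g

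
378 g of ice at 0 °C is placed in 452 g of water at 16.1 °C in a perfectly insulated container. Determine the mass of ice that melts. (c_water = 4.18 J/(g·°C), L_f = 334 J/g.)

m_melted ≈ 91.1 g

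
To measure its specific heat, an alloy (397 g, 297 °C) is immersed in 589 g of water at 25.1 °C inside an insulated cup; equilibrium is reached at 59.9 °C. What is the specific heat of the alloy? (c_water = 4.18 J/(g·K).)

c ≈ 0.91 J/(g·K)

Heat lost by the alloy = heat gained by the water:
397·c·(297 − 59.9) = 589·4.18·(59.9 − 25.1)
94129 c = 85678  ⇒  c ≈ 0.9102 J/(g·K)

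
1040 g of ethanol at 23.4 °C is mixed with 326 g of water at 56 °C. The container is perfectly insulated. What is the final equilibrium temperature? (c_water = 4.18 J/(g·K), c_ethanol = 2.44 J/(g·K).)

T_f is the heat-capacity-weighted average of the initial temperatures:
T_f = (1362.7*56 + 2537.6*23.4) / (1362.7 + 2537.6)
    = 135690 / 3900.3 ≈ 34.79 °C

T_f ≈ 34.8 °C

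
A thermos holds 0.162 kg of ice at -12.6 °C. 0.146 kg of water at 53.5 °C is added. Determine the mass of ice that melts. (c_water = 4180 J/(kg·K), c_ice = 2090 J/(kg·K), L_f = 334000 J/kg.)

m_melted ≈ 0.085 kg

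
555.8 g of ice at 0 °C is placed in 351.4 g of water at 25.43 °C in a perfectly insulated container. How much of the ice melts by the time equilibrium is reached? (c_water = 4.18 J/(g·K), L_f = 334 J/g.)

Water can give up m c ΔT = 351.4·4.18·25.43 = 37353 J before reaching 0 °C.
To melt every bit of ice: 555.8·334 = 185637 J.
Since 37353 < 185637 J, not all the ice melts; equilibrium is at 0 °C.
m_melted·334 = 37353  ⇒  m_melted ≈ 111.8 g.

m_melted ≈ 112 g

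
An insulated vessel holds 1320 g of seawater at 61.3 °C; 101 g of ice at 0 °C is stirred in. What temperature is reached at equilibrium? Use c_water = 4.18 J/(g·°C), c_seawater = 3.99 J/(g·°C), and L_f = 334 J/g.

Energy conservation, ΣQ = 0:
fusion: m_ice L_f = 101·334 = 33734; meltwater 0→T: 101·4.18·T = 422.18 T; seawater cools: 1320·3.99·(T − 61.3) = 5266.8(T − 61.3)
5689 T = 322855 − 33734 = 289121
T ≈ 50.82 °C. Since T > 0 °C, the all-ice-melts assumption holds.

T_f ≈ 50.8 °C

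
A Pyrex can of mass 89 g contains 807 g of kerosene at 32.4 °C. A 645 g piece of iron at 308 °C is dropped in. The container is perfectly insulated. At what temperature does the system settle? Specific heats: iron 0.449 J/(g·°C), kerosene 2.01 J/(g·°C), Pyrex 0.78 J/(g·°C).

T_f ≈ 72.7 °C

With ΣQ=0 the equilibrium temperature is the m·c-weighted mean:
T_f = (289.61*308 + 1622.1*32.4 + 69.42*32.4) / (289.61 + 1622.1 + 69.42)
    = 144003 / 1981.1 ≈ 72.69 °C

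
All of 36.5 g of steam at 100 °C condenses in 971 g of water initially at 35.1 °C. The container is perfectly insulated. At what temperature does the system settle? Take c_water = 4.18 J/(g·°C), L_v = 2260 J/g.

Sum of m c ΔT and latent-heat terms is zero:
steam→water at 100 °C releases m L_v = 36.5·2260 = 82490; condensate cools 100→T: 36.5·4.18·(T − 100) = 152.57(T − 100); original water: 4058.8(T − 35.1)
4211.3 T = 82490 + 15257 + 142463 = 240210
T ≈ 57.04 °C — below 100 °C, confirming all the steam condensed.

T_f ≈ 57.0 °C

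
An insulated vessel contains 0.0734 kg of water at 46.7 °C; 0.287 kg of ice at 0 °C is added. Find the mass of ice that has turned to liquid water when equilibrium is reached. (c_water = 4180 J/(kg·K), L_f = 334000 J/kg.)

Water can give up m c ΔT = 0.0734·4180·46.7 = 14328 J before reaching 0 °C.
Melting all 0.287 kg of ice would need 0.287·334000 = 95858 J.
Since 14328 < 95858 J, not all the ice melts; equilibrium is at 0 °C.
m_melted·334000 = 14328  ⇒  m_melted ≈ 0.0429 kg.

m_melted ≈ 0.0429 kg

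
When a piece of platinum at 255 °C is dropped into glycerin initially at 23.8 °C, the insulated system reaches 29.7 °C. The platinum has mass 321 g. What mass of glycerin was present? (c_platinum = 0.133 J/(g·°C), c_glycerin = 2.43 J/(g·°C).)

|Q_platinum| = |Q_glycerin|:
321·0.133·(255 − 29.7) = m·2.43·(29.7 − 23.8)
14.34 m = 9618.7  ⇒  m ≈ 670.9 g

m ≈ 671 g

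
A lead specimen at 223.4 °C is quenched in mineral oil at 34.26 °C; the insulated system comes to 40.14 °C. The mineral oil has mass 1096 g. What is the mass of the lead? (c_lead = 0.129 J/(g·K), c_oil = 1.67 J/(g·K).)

m ≈ 455 g

|Q_lead| = |Q_oil|:
m×0.129×(223.4 − 40.14) = 1096×1.67×(40.14 − 34.26)
23.64 m = 10762  ⇒  m ≈ 455.2 g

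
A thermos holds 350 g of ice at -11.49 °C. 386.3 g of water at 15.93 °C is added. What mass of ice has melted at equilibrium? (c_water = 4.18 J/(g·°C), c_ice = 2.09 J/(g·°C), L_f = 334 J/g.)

Cooling the water to 0 °C releases 386.3·4.18·15.93 = 25723 J.
Of that, 350·2.09·11.49 = 8404.9 J goes to bring the ice to 0 °C, leaving 17318 J.
To melt every bit of ice: 350·334 = 116900 J.
That's not enough to melt it all — equilibrium is at 0 °C with ice remaining.
Mass melted = 17318/334 ≈ 51.85 g.

m_melted ≈ 51.8 g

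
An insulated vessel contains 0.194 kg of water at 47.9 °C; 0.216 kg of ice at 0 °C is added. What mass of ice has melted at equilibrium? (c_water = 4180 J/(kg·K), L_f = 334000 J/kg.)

Heat available from the water dropping to 0 °C: 0.194×4180×47.9 = 38843 J.
To melt every bit of ice: 0.216×334000 = 72144 J.
That's not enough to melt it all — equilibrium is at 0 °C with ice remaining.
Mass melted = 38843/334000 ≈ 0.1163 kg.

m_melted ≈ 0.116 kg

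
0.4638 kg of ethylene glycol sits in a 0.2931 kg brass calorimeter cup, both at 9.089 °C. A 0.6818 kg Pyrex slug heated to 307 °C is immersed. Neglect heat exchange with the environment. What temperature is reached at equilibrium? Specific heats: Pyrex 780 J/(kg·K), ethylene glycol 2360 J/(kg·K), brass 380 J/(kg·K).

Setting the total heat transfer to zero:
0.6818·780·(T − 307) + 0.4638·2360·(T − 9.089) + 0.2931·380·(T − 9.089) = 0
531.8(T − 307) + 1094.6(T − 9.089) + 111.38(T − 9.089) = 0
1737.8 T = 174225
T = 174225/1737.8 ≈ 100.26 °C

T_f ≈ 100.3 °C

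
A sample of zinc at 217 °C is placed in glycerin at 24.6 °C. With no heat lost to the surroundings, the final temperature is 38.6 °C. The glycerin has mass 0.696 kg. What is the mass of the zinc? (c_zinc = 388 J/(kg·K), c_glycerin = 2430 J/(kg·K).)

Conservation of energy gives ΣQ = 0:
m·388·(38.6 − 217) + 0.696·2430·(38.6 − 24.6) = 0
-69219 m = -23678
m = -23678/-69219 ≈ 0.3421 kg

m ≈ 0.342 kg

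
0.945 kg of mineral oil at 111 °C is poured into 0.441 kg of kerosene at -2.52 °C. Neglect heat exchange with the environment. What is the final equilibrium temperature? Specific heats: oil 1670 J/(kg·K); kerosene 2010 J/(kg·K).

T_f ≈ 70.2 °C

Heat gained plus heat lost sum to zero:
0.945*1670*(T − 111) + 0.441*2010*(T − (-2.52)) = 0
1578.1(T − 111) + 886.41(T − (-2.52)) = 0
(1578.1 + 886.41) T = 1578.1*111 + 886.41*(-2.52)
T = 172941 / 2464.6 = 70.2 °C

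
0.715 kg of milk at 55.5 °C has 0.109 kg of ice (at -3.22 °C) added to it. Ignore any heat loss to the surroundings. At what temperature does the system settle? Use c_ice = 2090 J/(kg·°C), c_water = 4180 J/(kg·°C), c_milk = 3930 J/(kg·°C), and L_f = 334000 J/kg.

Sum of m c ΔT and latent-heat terms is zero:
ice -3.22→0 °C: 0.109·2090·3.22 = 733.55
  fusion: m_ice L_f = 0.109·334000 = 36406
  warm the meltwater: 455.62 T
  milk: 2809.9(T − 55.5)
3265.6 T = 155952 − 37140 = 118813
T ≈ 36.38 °C. Since T > 0 °C, the all-ice-melts assumption holds.

T_f ≈ 36.4 °C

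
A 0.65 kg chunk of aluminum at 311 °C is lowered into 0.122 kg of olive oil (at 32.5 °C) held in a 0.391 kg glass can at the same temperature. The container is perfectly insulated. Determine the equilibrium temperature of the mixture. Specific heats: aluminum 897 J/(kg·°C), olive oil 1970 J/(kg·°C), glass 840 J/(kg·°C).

T_f ≈ 173.5 °C

Heat gained plus heat lost sum to zero:
0.65·897·(T − 311) + 0.122·1970·(T − 32.5) + 0.391·840·(T − 32.5) = 0
583.05(T − 311) + 240.34(T − 32.5) + 328.44(T − 32.5) = 0
1151.8 T = 199814
T = 199814/1151.8 ≈ 173.48 °C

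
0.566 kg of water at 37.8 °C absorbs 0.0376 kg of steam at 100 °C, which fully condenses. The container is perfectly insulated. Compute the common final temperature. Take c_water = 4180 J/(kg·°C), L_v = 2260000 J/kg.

T_f ≈ 75.4 °C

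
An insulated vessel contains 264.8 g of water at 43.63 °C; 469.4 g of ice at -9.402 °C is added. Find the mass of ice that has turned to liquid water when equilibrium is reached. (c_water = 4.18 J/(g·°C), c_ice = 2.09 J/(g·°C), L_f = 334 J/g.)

m_melted ≈ 117 g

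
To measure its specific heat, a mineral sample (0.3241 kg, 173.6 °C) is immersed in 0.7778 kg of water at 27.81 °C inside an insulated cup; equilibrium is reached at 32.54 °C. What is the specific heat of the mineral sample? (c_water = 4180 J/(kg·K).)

c ≈ 336 J/(kg·K)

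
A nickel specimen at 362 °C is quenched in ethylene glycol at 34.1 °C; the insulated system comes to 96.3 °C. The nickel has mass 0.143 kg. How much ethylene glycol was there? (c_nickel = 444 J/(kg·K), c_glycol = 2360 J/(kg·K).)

m ≈ 0.115 kg

Heat lost by the nickel = heat gained by the glycol:
0.143×444×(362 − 96.3) = m×2360×(96.3 − 34.1)
146792 m = 16870  ⇒  m ≈ 0.1149 kg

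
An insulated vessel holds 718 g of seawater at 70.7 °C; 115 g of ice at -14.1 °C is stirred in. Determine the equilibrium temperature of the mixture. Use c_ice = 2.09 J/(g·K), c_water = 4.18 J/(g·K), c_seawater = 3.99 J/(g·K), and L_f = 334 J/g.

T_f ≈ 48.0 °C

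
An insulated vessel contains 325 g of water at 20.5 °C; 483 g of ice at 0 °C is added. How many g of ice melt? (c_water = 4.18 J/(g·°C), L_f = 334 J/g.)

Water can give up m c ΔT = 325×4.18×20.5 = 27849 J before reaching 0 °C.
Melting all 483 g of ice would need 483×334 = 161322 J.
27849 J < 161322 J, so only part of the ice melts and the system sits at 0 °C.
Mass melted = 27849/334 ≈ 83.38 g.

m_melted ≈ 83.4 g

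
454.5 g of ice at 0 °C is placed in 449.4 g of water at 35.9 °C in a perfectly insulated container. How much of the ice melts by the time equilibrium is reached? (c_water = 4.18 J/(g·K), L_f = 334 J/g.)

m_melted ≈ 202 g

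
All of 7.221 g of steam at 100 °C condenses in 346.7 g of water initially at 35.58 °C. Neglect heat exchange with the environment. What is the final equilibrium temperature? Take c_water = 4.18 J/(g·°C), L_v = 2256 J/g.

T_f ≈ 47.9 °C

Sum of m c ΔT and latent-heat terms is zero:
steam→water at 100 °C releases m L_v = 7.221·2256 = 16291; condensate cools 100→T: 7.221·4.18·(T − 100) = 30.18(T − 100); original water: 1449.2(T − 35.58)
1479.4 T = 16291 + 3018.4 + 51563 = 70872
T ≈ 47.91 °C (< 100 °C, so full condensation is consistent).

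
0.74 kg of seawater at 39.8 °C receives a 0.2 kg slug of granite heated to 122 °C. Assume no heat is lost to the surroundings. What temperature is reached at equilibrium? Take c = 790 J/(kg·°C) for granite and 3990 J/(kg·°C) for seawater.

T_f ≈ 44.0 °C

Heat lost by the granite equals heat gained by the seawater:
0.2*790*(122 − T) = 0.74*3990*(T − 39.8)
158(122 − T) = 2952.6(T − 39.8)
3110.6 T = 136789  ⇒  T ≈ 43.98 °C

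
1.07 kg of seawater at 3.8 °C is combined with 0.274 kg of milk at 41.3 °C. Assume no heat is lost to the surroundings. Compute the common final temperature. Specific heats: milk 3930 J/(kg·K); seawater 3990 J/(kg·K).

T_f ≈ 11.4 °C

Set heat shed by the hot body equal to heat absorbed by the cold body:
0.274×3930×(41.3 − T) = 1.07×3990×(T − 3.8)
1076.8(41.3 − T) = 4269.3(T − 3.8)
5346.1 T = 60696  ⇒  T ≈ 11.35 °C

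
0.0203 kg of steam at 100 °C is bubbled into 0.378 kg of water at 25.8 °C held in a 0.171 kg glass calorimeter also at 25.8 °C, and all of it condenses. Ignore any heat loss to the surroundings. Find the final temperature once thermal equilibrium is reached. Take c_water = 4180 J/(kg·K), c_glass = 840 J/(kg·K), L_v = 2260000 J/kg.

T_f ≈ 54.6 °C

Let T be the final temperature. ΣQ_i = 0:
condense steam: −0.0203×2260000 = −45878; condensed water 100 °C→T: 84.85(T − 100); original water: 1580(T − 25.8); cup: 143.64(T − 25.8)
1808.5 T = 45878 + 8485.4 + 44471 = 98834
T ≈ 54.65 °C, under the boiling point, so the assumption holds.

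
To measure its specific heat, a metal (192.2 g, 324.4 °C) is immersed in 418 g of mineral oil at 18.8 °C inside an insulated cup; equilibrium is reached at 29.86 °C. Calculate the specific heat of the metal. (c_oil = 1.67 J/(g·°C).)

c ≈ 0.136 J/(g·°C)

Heat lost by the metal = heat gained by the oil:
192.2×c×(324.4 − 29.86) = 418×1.67×(29.86 − 18.8)
56611 c = 7720.5  ⇒  c ≈ 0.1364 J/(g·°C)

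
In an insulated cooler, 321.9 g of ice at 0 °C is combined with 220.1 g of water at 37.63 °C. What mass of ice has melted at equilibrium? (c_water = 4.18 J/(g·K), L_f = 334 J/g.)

m_melted ≈ 104 g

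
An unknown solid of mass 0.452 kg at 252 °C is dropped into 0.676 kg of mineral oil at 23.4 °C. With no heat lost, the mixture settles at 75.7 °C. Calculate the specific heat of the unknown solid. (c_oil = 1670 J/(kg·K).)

m_s c (T_s − T_f) = m_oil c_oil (T_f − T_0):
0.452×c×(252 − 75.7) = 0.676×1670×(75.7 − 23.4)
79.69 c = 59043  ⇒  c ≈ 740.9 J/(kg·K)

c ≈ 741 J/(kg·K)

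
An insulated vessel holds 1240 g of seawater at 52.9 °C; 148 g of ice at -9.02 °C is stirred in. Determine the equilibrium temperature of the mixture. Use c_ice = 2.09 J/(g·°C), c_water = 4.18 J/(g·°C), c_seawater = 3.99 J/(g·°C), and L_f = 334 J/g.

T_f ≈ 37.6 °C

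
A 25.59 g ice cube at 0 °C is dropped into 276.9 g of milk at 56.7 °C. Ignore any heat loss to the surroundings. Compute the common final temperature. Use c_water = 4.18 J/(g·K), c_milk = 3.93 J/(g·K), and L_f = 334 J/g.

T_f ≈ 44.5 °C

Let T be the final temperature. ΣQ_i = 0:
latent heat to melt: 25.59×334 = 8547.1; warm the meltwater: 106.97 T; milk cools: 276.9×3.93×(T − 56.7) = 1088.2(T − 56.7)
1195.2 T = 61702 − 8547.1 = 53155
T ≈ 44.47 °C (positive, so assuming full melt was valid).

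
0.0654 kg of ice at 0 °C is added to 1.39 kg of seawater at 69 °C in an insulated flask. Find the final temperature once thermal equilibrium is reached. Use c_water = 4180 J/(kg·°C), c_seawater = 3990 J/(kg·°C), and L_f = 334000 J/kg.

Energy conservation, ΣQ = 0:
fusion: m_ice L_f = 0.0654×334000 = 21844
  meltwater 0→T: 0.0654×4180×T = 273.37 T
  seawater cools: 1.39×3990×(T − 69) = 5546.1(T − 69)
5819.5 T = 382681 − 21844 = 360837
T ≈ 62.01 °C — above 0 °C, consistent with complete melting.

T_f ≈ 62.0 °C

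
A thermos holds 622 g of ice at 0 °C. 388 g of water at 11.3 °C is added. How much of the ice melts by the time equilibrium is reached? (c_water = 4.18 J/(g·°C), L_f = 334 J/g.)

m_melted ≈ 54.9 g

Cooling the water to 0 °C releases 388×4.18×11.3 = 18327 J.
Fully melting the ice requires m_ice L_f = 622×334 = 207748 J.
That's not enough to melt it all — equilibrium is at 0 °C with ice remaining.
m_melt = 18327 / L_f = 54.87 g.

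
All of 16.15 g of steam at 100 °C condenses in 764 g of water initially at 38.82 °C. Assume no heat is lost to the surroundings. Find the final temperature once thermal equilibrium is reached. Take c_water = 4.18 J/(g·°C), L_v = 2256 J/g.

T_f ≈ 51.3 °C

Sum of m c ΔT and latent-heat terms is zero:
steam→water at 100 °C releases m L_v = 16.15×2256 = 36434
  condensate cools 100→T: 16.15×4.18×(T − 100) = 67.51(T − 100)
  original water: 3193.5(T − 38.82)
3261 T = 36434 + 6750.7 + 123972 = 167158
T ≈ 51.26 °C (< 100 °C, so full condensation is consistent).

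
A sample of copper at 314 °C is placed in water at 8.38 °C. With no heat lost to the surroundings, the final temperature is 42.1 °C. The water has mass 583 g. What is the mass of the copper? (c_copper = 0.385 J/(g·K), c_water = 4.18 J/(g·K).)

m ≈ 785 g

Heat lost by the copper = heat gained by the water:
m×0.385×(314 − 42.1) = 583×4.18×(42.1 − 8.38)
104.68 m = 82174  ⇒  m ≈ 785 g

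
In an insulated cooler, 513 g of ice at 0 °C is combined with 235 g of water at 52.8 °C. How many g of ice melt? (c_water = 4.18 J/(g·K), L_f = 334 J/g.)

Water can give up m c ΔT = 235·4.18·52.8 = 51865 J before reaching 0 °C.
To melt every bit of ice: 513·334 = 171342 J.
That's not enough to melt it all — equilibrium is at 0 °C with ice remaining.
Mass melted = 51865/334 ≈ 155.3 g.

m_melted ≈ 155 g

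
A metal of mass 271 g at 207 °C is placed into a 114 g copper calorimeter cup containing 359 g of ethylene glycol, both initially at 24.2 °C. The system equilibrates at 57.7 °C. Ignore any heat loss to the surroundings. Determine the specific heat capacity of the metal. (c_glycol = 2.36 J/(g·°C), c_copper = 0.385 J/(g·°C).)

c ≈ 0.738 J/(g·°C)

Taking heat into each body as positive, Σ m c ΔT = 0:
271·c·(57.7 − 207) + 359·2.36·(57.7 − 24.2) + 114·0.385·(57.7 − 24.2) = 0
-40460 c = -29853
c = -29853/-40460 ≈ 0.7378 J/(g·°C)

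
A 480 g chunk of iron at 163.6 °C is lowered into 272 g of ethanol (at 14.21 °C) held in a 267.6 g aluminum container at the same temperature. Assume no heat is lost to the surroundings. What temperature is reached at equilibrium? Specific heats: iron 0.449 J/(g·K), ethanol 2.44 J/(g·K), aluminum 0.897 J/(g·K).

T_f = Σ m_i c_i T_i / Σ m_i c_i:
T_f = (215.52×163.6 + 663.68×14.21 + 240.04×14.21) / (215.52 + 663.68 + 240.04)
    = 48101 / 1119.2 ≈ 42.98 °C

T_f ≈ 43.0 °C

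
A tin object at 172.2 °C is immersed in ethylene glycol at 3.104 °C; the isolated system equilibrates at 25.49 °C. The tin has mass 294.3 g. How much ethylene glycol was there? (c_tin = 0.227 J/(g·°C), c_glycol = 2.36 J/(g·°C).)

m ≈ 186 g

Heat lost by the tin = heat gained by the glycol:
294.3·0.227·(172.2 − 25.49) = m·2.36·(25.49 − 3.104)
52.83 m = 9801.1  ⇒  m ≈ 185.5 g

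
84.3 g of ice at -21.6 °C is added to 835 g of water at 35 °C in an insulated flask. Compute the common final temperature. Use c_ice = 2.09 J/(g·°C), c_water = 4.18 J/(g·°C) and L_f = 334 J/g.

Heat gained plus heat lost sum to zero:
warm ice to 0 °C: 84.3·2.09·(0 − (-21.6)) = 3805.6; fusion: m_ice L_f = 84.3·334 = 28156; meltwater 0→T: 84.3·4.18·T = 352.37 T; water: 3490.3(T − 35)
3842.7 T = 122160 − 31962 = 90199
T ≈ 23.47 °C (positive, so assuming full melt was valid).

T_f ≈ 23.5 °C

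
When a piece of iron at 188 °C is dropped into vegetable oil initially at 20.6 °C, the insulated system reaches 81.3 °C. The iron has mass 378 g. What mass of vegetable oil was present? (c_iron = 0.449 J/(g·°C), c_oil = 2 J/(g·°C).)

m ≈ 149 g

|Q_iron| = |Q_oil|:
378×0.449×(188 − 81.3) = m×2×(81.3 − 20.6)
121.4 m = 18109  ⇒  m ≈ 149.2 g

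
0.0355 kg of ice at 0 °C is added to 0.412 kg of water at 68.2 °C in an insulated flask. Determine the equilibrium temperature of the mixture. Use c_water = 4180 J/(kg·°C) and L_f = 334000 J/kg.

T_f ≈ 56.5 °C

Taking heat into each body as positive, Σ m c ΔT = 0:
fusion: m_ice L_f = 0.0355×334000 = 11857
  meltwater 0→T: 0.0355×4180×T = 148.39 T
  water cools: 0.412×4180×(T − 68.2) = 1722.2(T − 68.2)
1870.5 T = 117451 − 11857 = 105594
T ≈ 56.45 °C — above 0 °C, consistent with complete melting.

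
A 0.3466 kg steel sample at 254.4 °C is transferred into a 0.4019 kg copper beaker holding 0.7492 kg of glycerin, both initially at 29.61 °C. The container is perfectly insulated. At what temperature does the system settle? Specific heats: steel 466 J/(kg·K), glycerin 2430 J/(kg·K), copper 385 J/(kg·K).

Heat gained plus heat lost sum to zero:
0.3466*466*(T − 254.4) + 0.7492*2430*(T − 29.61) + 0.4019*385*(T − 29.61) = 0
(161.52 + 1820.6 + 154.73) T = 161.52*254.4 + 1820.6*29.61 + 154.73*29.61
T ≈ 46.60 °C

T_f ≈ 46.6 °C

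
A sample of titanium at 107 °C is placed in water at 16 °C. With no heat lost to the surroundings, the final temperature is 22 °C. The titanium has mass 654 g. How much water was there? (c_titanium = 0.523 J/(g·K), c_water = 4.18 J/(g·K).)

m ≈ 1160 g

|Q_titanium| = |Q_water|:
654·0.523·(107 − 22) = m·4.18·(22 − 16)
25.08 m = 29074  ⇒  m ≈ 1159 g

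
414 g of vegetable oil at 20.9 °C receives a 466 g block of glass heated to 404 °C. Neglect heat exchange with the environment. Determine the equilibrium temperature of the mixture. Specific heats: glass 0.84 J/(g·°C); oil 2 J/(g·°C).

Set heat shed by the hot body equal to heat absorbed by the cold body:
466·0.84·(404 − T) = 414·2·(T − 20.9)
391.44(404 − T) = 828(T − 20.9)
1219.4 T = 175447  ⇒  T ≈ 143.88 °C

T_f ≈ 143.9 °C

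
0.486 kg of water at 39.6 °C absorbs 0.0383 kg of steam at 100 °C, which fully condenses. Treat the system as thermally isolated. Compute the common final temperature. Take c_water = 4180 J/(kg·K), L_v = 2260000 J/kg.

Sum of m c ΔT and latent-heat terms is zero:
latent heat released on condensation: 0.0383·2260000 = 86558; condensate cools 100→T: 0.0383·4180·(T − 100) = 160.09(T − 100); original water: 2031.5(T − 39.6)
2191.6 T = 86558 + 16009 + 80447 = 183014
T ≈ 83.51 °C, under the boiling point, so the assumption holds.

T_f ≈ 83.5 °C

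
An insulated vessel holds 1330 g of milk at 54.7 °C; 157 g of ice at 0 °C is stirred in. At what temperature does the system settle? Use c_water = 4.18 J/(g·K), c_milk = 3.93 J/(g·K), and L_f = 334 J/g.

T_f ≈ 39.7 °C

Energy balance with sensible and latent terms:
melt ice: 157×334 = 52438; meltwater 0→T: 157×4.18×T = 656.26 T; milk: 5226.9(T − 54.7)
5883.2 T = 285911 − 52438 = 233473
T ≈ 39.69 °C (positive, so assuming full melt was valid).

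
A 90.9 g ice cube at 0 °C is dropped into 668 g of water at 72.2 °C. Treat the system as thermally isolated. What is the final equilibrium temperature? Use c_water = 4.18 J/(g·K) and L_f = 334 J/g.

Energy conservation, ΣQ = 0:
melt ice: 90.9·334 = 30361; warm the meltwater: 379.96 T; water cools: 668·4.18·(T − 72.2) = 2792.2(T − 72.2)
3172.2 T = 201600 − 30361 = 171239
T ≈ 53.98 °C (positive, so assuming full melt was valid).

T_f ≈ 54.0 °C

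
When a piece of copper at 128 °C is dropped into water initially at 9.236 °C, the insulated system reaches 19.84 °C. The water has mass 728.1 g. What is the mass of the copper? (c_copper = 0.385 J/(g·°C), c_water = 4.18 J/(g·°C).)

m ≈ 775 g

Heat lost by the copper = heat gained by the water:
m·0.385·(128 − 19.84) = 728.1·4.18·(19.84 − 9.236)
41.64 m = 32273  ⇒  m ≈ 775 g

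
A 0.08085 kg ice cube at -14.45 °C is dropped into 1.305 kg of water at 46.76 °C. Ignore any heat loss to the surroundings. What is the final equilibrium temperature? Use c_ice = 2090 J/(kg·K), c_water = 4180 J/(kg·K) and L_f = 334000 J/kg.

T_f ≈ 38.9 °C

Setting the total heat transfer to zero:
ice -14.45→0 °C: 0.08085×2090×14.45 = 2441.7; melt ice: 0.08085×334000 = 27004; warm the meltwater: 337.95 T; water: 5454.9(T − 46.76)
5792.9 T = 255071 − 29446 = 225626
T ≈ 38.95 °C. Since T > 0 °C, the all-ice-melts assumption holds.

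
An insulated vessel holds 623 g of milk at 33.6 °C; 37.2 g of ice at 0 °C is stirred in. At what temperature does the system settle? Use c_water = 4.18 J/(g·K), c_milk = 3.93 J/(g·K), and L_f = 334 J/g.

T_f ≈ 26.8 °C

Setting the total heat transfer to zero:
latent heat to melt: 37.2·334 = 12425; meltwater 0→T: 37.2·4.18·T = 155.5 T; milk: 2448.4(T − 33.6)
2603.9 T = 82266 − 12425 = 69841
T ≈ 26.82 °C. Since T > 0 °C, the all-ice-melts assumption holds.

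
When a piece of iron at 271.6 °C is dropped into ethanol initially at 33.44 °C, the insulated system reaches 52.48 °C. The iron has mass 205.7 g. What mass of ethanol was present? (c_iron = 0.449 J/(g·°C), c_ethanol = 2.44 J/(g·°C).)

|Q_iron| = |Q_ethanol|:
205.7×0.449×(271.6 − 52.48) = m×2.44×(52.48 − 33.44)
46.46 m = 20238  ⇒  m ≈ 435.6 g

m ≈ 436 g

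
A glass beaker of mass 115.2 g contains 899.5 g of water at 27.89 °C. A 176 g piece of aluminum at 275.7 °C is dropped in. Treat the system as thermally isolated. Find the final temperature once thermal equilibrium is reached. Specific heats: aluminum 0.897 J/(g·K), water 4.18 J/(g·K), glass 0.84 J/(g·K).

Energy conservation, ΣQ = 0:
176*0.897*(T − 275.7) + 899.5*4.18*(T − 27.89) + 115.2*0.84*(T − 27.89) = 0
(157.87 + 3759.9 + 96.77) T = 157.87*275.7 + 3759.9*27.89 + 96.77*27.89
T ≈ 37.64 °C

T_f ≈ 37.6 °C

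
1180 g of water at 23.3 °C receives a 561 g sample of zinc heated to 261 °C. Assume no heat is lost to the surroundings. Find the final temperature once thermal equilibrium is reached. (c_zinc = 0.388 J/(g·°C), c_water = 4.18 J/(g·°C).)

T_f ≈ 33.3 °C

Net heat exchanged in the isolated system is zero:
561*0.388*(T − 261) + 1180*4.18*(T − 23.3) = 0
217.67(T − 261) + 4932.4(T − 23.3) = 0
(217.67 + 4932.4) T = 217.67*261 + 4932.4*23.3
T = 171736/5150.1 ≈ 33.35 °C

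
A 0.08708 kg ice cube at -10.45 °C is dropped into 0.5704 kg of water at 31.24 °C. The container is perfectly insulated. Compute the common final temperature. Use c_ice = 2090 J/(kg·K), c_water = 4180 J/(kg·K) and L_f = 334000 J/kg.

Energy conservation, ΣQ = 0:
warm ice to 0 °C: 0.08708·2090·(0 − (-10.45)) = 1901.9; melt ice: 0.08708·334000 = 29085; warm the meltwater: 363.99 T; water cools: 0.5704·4180·(T − 31.24) = 2384.3(T − 31.24)
2748.3 T = 74485 − 30987 = 43498
T ≈ 15.83 °C (positive, so assuming full melt was valid).

T_f ≈ 15.8 °C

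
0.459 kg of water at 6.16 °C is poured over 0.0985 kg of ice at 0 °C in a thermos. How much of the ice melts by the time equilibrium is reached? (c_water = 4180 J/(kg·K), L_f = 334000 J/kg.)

m_melted ≈ 0.0354 kg

Heat available from the water dropping to 0 °C: 0.459×4180×6.16 = 11819 J.
Fully melting the ice requires m_ice L_f = 0.0985×334000 = 32899 J.
That's not enough to melt it all — equilibrium is at 0 °C with ice remaining.
Mass melted = 11819/334000 ≈ 0.03539 kg.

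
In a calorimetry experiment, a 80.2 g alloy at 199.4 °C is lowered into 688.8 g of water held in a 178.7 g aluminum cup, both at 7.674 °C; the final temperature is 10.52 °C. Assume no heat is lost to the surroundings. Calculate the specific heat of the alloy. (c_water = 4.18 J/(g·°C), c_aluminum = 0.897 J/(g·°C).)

c ≈ 0.571 J/(g·°C)

Heat gained plus heat lost sum to zero:
80.2×c×(10.52 − 199.4) + 688.8×4.18×(10.52 − 7.674) + 178.7×0.897×(10.52 − 7.674) = 0
-15148 c = -8650.4
c = -8650.4/-15148 ≈ 0.571 J/(g·°C)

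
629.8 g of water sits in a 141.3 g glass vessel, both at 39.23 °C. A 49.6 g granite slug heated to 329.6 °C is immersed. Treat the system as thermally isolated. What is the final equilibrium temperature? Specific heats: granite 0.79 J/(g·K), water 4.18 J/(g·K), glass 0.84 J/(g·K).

Heat gained plus heat lost sum to zero:
49.6·0.79·(T − 329.6) + 629.8·4.18·(T − 39.23) + 141.3·0.84·(T − 39.23) = 0
39.18(T − 329.6) + 2632.6(T − 39.23) + 118.69(T − 39.23) = 0
2790.4 T = 120847
T = 120847/2790.4 ≈ 43.31 °C

T_f ≈ 43.3 °C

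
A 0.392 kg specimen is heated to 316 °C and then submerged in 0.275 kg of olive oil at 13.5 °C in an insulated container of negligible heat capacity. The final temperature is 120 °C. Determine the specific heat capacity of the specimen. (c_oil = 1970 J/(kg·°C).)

c ≈ 751 J/(kg·°C)

Heat lost by the specimen = heat gained by the oil:
0.392×c×(316 − 120) = 0.275×1970×(120 − 13.5)
76.83 c = 57696  ⇒  c ≈ 750.9 J/(kg·°C)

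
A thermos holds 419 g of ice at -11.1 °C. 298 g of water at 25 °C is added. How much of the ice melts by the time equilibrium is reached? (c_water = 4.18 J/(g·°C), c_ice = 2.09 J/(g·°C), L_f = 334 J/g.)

m_melted ≈ 64.1 g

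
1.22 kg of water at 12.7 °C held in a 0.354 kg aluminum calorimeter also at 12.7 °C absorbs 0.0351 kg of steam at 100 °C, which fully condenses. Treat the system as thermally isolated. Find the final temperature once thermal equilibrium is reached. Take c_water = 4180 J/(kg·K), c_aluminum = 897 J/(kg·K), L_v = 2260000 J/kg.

T_f ≈ 29.3 °C

Energy conservation, ΣQ = 0:
steam→water at 100 °C releases m L_v = 0.0351·2260000 = 79326
  condensate cools 100→T: 0.0351·4180·(T − 100) = 146.72(T − 100)
  water warms: 1.22·4180·(T − 12.7) = 5099.6(T − 12.7)
  cup: 317.54(T − 12.7)
5563.9 T = 79326 + 14672 + 68798 = 162795
T ≈ 29.26 °C (< 100 °C, so full condensation is consistent).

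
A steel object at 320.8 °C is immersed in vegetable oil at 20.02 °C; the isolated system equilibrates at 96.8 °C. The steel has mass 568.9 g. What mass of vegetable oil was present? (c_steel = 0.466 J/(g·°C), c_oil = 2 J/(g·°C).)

Heat lost by the steel = heat gained by the oil:
568.9·0.466·(320.8 − 96.8) = m·2·(96.8 − 20.02)
153.56 m = 59384  ⇒  m ≈ 386.7 g

m ≈ 387 g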